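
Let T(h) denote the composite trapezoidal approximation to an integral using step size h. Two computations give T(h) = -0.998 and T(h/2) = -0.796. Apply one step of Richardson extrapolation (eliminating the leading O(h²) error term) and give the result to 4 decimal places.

R = (4·T(h/2) − T(h)) / 3 = (4·(-0.796) − (-0.998))/3 = (-2.186)/3 = -0.7287.

-0.7287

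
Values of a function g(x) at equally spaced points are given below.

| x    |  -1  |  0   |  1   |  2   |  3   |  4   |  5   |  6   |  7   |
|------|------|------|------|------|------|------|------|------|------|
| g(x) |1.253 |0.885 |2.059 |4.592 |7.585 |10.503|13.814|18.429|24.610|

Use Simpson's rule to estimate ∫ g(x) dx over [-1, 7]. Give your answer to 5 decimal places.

h = 1, n = 8.
(h/3)·[y₀ + 4y₁ + 2y₂ + 4y₃ + 2y₄ + 4y₅ + 2y₆ + 4y₇ + y₈] = 0.333333·(210.415) = 70.13833.

70.13833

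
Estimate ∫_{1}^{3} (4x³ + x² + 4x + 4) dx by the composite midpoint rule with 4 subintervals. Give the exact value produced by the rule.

h = (3 − 1)/4 = 0.5.
Midpoints m₁,…,m₄ = 1.25, 1.75, 2.25, 2.75.
f(m₁)=18.375, f(m₂)=35.5, f(m₃)=63.625, f(m₄)=105.75.
h·[f(m₁) + f(m₂) + f(m₃) + f(m₄)] = 0.5·(223.25) = 111.625.

111.625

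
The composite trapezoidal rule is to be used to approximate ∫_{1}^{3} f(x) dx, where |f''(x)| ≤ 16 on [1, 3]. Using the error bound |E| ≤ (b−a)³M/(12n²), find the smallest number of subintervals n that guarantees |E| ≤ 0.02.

24

Need 128/(12n²) ≤ 0.02.
n² ≥ 128/(12·0.02) = 533.333 ⇒ n ≥ 23.0940, so the smallest n is 24.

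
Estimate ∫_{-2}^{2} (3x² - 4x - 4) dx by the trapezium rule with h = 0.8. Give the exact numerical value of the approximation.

1.28

h = (2 − (-2))/5 = 0.8.
Nodes x₀,…,x₅ = -2, -1.2, -0.4, 0.4, 1.2, 2.
f(x) = 3x² - 4x - 4: f₀=16, f₁=5.12, f₂=-1.92, f₃=-5.12, f₄=-4.48, f₅=0.
(h/2)·[f₀ + 2f₁ + 2f₂ + 2f₃ + 2f₄ + f₅] = 0.4·(3.2) = 1.28.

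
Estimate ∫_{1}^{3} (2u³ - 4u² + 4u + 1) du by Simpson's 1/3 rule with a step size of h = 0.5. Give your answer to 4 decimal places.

23.3333

h = (3 − 1)/4 = 0.5.
Nodes u₀,…,u₄ = 1, 1.5, 2, 2.5, 3.
f(u) = 2u³ - 4u² + 4u + 1: f₀=3, f₁=4.75, f₂=9, f₃=17.25, f₄=31.
(h/3)·[f₀ + 4f₁ + 2f₂ + 4f₃ + f₄] = 0.166667·(140) = 23.3333.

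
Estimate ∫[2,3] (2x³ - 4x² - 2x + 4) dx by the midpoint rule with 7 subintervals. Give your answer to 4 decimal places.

h = (3 − 2)/7 = 0.142857.
Midpoints m₁,…,m₇ = 2.071429, 2.214286, 2.357143, 2.5, 2.642857, 2.785714, 2.928571.
f(m₁)=0.470117, f(m₂)=1.672741, f(m₃)=3.254373, f(m₄)=5.25, f(m₅)=7.694606, f(m₆)=10.623178, f(m₇)=14.070700.
h·[f(m₁) + f(m₂) + f(m₃) + f(m₄) + f(m₅) + f(m₆) + f(m₇)] = 0.142857·(43.035714) = 6.1480.

6.1480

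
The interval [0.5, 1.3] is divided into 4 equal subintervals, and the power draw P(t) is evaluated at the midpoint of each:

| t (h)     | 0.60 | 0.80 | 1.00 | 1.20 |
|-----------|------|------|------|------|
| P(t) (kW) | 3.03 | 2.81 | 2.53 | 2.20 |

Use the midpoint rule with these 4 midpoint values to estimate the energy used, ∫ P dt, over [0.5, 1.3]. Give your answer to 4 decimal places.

2.1140

h = 0.2, n = 4.
h·[y(m₁) + y(m₂) + y(m₃) + y(m₄)] = 0.2·(10.57) = 2.1140.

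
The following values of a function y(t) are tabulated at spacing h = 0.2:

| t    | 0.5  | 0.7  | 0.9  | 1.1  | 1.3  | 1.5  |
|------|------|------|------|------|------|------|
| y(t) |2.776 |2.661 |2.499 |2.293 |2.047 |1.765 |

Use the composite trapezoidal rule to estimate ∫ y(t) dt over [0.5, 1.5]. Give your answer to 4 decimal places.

2.3541

h = 0.2, n = 5.
(h/2)·[y₀ + 2y₁ + 2y₂ + 2y₃ + 2y₄ + y₅] = 0.1·(23.541) = 2.3541.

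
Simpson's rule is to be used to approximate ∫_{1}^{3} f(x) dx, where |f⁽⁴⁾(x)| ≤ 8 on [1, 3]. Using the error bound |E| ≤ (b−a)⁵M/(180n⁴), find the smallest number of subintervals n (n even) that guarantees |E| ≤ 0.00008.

Need 256/(180n⁴) ≤ 0.00008.
n⁴ ≥ 256/(180·0.00008) = 17777.8 ⇒ n ≥ 11.5470, so the smallest even n is 12. (n must be even for Simpson's rule.)

12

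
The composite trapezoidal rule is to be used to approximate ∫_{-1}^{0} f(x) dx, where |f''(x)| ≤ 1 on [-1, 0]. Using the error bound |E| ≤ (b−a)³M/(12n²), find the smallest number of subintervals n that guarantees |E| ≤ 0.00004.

46

Need 1/(12n²) ≤ 0.00004.
n² ≥ 1/(12·0.00004) = 2083.33 ⇒ n ≥ 45.6435, so the smallest n is 46.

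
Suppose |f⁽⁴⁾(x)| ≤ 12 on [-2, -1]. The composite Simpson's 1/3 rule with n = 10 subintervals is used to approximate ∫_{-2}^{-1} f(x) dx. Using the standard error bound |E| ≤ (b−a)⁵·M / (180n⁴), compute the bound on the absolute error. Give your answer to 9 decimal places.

|E| ≤ (1)⁵·12 / (180·10⁴) = 12/1800000 = 0.000006667.

0.000006667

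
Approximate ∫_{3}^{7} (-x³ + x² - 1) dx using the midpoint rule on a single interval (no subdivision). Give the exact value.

-404

M = (b−a)·f(5) = 4·(-101) = -404.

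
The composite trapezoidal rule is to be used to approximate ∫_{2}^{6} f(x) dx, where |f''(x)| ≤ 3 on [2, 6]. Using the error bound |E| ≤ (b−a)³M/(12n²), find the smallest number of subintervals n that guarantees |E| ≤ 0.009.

43

Need 192/(12n²) ≤ 0.009.
n² ≥ 192/(12·0.009) = 1777.78 ⇒ n ≥ 42.1637, so the smallest n is 43.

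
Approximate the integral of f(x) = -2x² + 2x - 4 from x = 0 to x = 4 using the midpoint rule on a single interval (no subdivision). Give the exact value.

-32

M = (b−a)·f(2) = 4·(-8) = -32.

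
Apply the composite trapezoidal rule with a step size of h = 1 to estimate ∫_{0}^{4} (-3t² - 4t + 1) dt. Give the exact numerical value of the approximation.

h = (4 − 0)/4 = 1.
Nodes t₀,…,t₄ = 0, 1, 2, 3, 4.
f(t) = -3t² - 4t + 1: f₀=1, f₁=-6, f₂=-19, f₃=-38, f₄=-63.
(h/2)·[f₀ + 2f₁ + 2f₂ + 2f₃ + f₄] = 0.5·(-188) = -94.

-94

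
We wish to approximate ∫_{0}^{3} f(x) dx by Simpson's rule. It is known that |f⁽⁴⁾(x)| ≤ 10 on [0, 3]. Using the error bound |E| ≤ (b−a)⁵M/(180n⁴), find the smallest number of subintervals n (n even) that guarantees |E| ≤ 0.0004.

14

Need 2430/(180n⁴) ≤ 0.0004.
n⁴ ≥ 2430/(180·0.0004) = 33750 ⇒ n ≥ 13.5540, so the smallest even n is 14. (n must be even for Simpson's rule.)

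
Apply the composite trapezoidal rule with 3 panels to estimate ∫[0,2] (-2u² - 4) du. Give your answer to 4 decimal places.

h = (2 − 0)/3 = 0.666667.
Nodes u₀,…,u₃ = 0, 0.666667, 1.333333, 2.
f(u) = -2u² - 4: f₀=-4, f₁=-4.888889, f₂=-7.555556, f₃=-12.
(h/2)·[f₀ + 2f₁ + 2f₂ + f₃] = 0.333333·(-40.888889) = -13.6296.

-13.6296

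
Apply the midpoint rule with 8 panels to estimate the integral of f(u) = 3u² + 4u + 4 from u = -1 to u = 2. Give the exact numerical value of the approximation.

26.89453125

h = (2 − (-1))/8 = 0.375.
Midpoints m₁,…,m₈ = -0.8125, -0.4375, -0.0625, 0.3125, 0.6875, 1.0625, 1.4375, 1.8125.
f(m₁)=2.73046875, f(m₂)=2.82421875, f(m₃)=3.76171875, f(m₄)=5.54296875, f(m₅)=8.16796875, f(m₆)=11.63671875, f(m₇)=15.94921875, f(m₈)=21.10546875.
h·[f(m₁) + f(m₂) + f(m₃) + f(m₄) + f(m₅) + f(m₆) + f(m₇) + f(m₈)] = 0.375·(71.71875) = 26.89453125.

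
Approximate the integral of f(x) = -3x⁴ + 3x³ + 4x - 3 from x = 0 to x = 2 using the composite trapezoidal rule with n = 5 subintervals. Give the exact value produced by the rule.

h = (2 − 0)/5 = 0.4.
Nodes x₀,…,x₅ = 0, 0.4, 0.8, 1.2, 1.6, 2.
f(x) = -3x⁴ + 3x³ + 4x - 3: f₀=-3, f₁=-1.2848, f₂=0.5072, f₃=0.7632, f₄=-3.9728, f₅=-19.
(h/2)·[f₀ + 2f₁ + 2f₂ + 2f₃ + 2f₄ + f₅] = 0.2·(-29.9744) = -5.99488.

-5.99488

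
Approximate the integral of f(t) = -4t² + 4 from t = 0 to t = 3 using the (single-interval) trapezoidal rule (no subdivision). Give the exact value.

-42

T = (b−a)/2 · [f(0) + f(3)] = 1.5·[4 + (-32)] = -42.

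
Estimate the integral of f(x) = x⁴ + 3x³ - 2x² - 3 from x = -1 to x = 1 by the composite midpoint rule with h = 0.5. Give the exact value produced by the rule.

-6.9296875

h = (1 − (-1))/4 = 0.5.
Midpoints m₁,…,m₄ = -0.75, -0.25, 0.25, 0.75.
f(m₁)=-5.07421875, f(m₂)=-3.16796875, f(m₃)=-3.07421875, f(m₄)=-2.54296875.
h·[f(m₁) + f(m₂) + f(m₃) + f(m₄)] = 0.5·(-13.859375) = -6.9296875.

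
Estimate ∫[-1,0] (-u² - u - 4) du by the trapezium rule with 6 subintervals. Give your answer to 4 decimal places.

-3.8380

h = (0 − (-1))/6 = 0.166667.
Nodes u₀,…,u₆ = -1, -0.833333, -0.666667, -0.5, -0.333333, -0.166667, 0.
f(u) = -u² - u - 4: f₀=-4, f₁=-3.861111, f₂=-3.777778, f₃=-3.75, f₄=-3.777778, f₅=-3.861111, f₆=-4.
(h/2)·[f₀ + 2f₁ + 2f₂ + 2f₃ + 2f₄ + 2f₅ + f₆] = 0.083333·(-46.055556) = -3.8380.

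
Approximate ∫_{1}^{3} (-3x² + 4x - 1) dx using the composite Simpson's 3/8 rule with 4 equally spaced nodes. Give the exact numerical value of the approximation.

h = (3 − 1)/3 = 0.666667.
Nodes x₀,…,x₃ = 1, 1.666667, 2.333333, 3.
f(x) = -3x² + 4x - 1: f₀=0, f₁=-2.666667, f₂=-8, f₃=-16.
(3h/8)·[f₀ + 3f₁ + 3f₂ + f₃] = 0.25·(-48) = -12.

-12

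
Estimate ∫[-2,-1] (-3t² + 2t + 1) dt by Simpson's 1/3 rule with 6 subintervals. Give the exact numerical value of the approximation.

h = (-1 − (-2))/6 = 0.166667.
Nodes t₀,…,t₆ = -2, -1.833333, -1.666667, -1.5, -1.333333, -1.166667, -1.
f(t) = -3t² + 2t + 1: f₀=-15, f₁=-12.75, f₂=-10.666667, f₃=-8.75, f₄=-7, f₅=-5.416667, f₆=-4.
(h/3)·[f₀ + 4f₁ + 2f₂ + 4f₃ + 2f₄ + 4f₅ + f₆] = 0.055556·(-162) = -9.

-9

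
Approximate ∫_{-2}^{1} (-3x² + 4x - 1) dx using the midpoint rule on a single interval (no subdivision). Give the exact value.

M = (b−a)·f(-0.5) = 3·(-3.75) = -11.25.

-11.25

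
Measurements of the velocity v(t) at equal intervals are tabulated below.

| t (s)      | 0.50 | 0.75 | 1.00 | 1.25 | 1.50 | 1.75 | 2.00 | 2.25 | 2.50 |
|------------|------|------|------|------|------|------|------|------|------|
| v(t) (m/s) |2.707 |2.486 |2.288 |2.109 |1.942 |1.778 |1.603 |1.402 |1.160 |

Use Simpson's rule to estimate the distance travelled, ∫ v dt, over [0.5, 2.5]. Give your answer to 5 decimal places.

h = 0.25, n = 8.
(h/3)·[y₀ + 4y₁ + 2y₂ + 4y₃ + 2y₄ + 4y₅ + 2y₆ + 4y₇ + y₈] = 0.083333·(46.633) = 3.88608.

3.88608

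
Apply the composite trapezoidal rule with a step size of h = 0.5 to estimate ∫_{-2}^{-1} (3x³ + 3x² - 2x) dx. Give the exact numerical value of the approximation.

-1.6875

h = (-1 − (-2))/2 = 0.5.
Nodes x₀,…,x₂ = -2, -1.5, -1.
f(x) = 3x³ + 3x² - 2x: f₀=-8, f₁=-0.375, f₂=2.
(h/2)·[f₀ + 2f₁ + f₂] = 0.25·(-6.75) = -1.6875.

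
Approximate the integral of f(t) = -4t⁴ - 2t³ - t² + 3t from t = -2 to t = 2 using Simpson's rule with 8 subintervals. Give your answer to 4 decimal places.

-56.6667

h = (2 − (-2))/8 = 0.5.
Nodes t₀,…,t₈ = -2, -1.5, -1, -0.5, 0, 0.5, 1, 1.5, 2.
f(t) = -4t⁴ - 2t³ - t² + 3t: f₀=-58, f₁=-20.25, f₂=-6, f₃=-1.75, f₄=0, f₅=0.75, f₆=-4, f₇=-24.75, f₈=-78.
(h/3)·[f₀ + 4f₁ + 2f₂ + 4f₃ + 2f₄ + 4f₅ + 2f₆ + 4f₇ + f₈] = 0.166667·(-340) = -56.6667.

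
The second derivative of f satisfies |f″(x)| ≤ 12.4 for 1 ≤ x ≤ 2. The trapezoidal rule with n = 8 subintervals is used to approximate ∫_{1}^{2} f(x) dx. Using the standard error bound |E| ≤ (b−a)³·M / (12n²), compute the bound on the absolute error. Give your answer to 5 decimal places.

0.01615

|E| ≤ (1)³·12.4 / (12·8²) = 12.4/768 = 0.01615.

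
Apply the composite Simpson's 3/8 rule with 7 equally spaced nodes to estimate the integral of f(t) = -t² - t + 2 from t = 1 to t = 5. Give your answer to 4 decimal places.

-45.3333

h = (5 − 1)/6 = 0.666667.
Nodes t₀,…,t₆ = 1, 1.666667, 2.333333, 3, 3.666667, 4.333333, 5.
f(t) = -t² - t + 2: f₀=0, f₁=-2.444444, f₂=-5.777778, f₃=-10, f₄=-15.111111, f₅=-21.111111, f₆=-28.
(3h/8)·[f₀ + 3f₁ + 3f₂ + 2f₃ + 3f₄ + 3f₅ + f₆] = 0.25·(-181.333333) = -45.3333.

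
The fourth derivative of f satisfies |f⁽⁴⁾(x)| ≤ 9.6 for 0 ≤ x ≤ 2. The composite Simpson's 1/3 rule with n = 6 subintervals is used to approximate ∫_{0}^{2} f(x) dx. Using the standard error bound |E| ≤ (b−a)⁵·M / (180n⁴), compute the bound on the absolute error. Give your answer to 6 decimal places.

0.001317

|E| ≤ (2)⁵·9.6 / (180·6⁴) = 307.2/233280 = 0.001317.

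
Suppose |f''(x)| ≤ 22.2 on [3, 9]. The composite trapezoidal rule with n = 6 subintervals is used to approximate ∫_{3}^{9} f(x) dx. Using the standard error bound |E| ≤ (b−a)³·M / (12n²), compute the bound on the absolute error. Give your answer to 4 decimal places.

|E| ≤ (6)³·22.2 / (12·6²) = 4795.2/432 = 11.1000.

11.1000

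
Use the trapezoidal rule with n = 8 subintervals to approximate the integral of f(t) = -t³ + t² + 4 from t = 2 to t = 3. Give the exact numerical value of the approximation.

-5.93359375

h = (3 − 2)/8 = 0.125.
Nodes t₀,…,t₈ = 2, 2.125, 2.25, 2.375, 2.5, 2.625, 2.75, 2.875, 3.
f(t) = -t³ + t² + 4: f₀=0, f₁=-1.080078125, f₂=-2.328125, f₃=-3.755859375, f₄=-5.375, f₅=-7.197265625, f₆=-9.234375, f₇=-11.498046875, f₈=-14.
(h/2)·[f₀ + 2f₁ + 2f₂ + 2f₃ + 2f₄ + 2f₅ + 2f₆ + 2f₇ + f₈] = 0.0625·(-94.9375) = -5.93359375.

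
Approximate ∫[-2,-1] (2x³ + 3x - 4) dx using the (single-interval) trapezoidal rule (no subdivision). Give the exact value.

T = (b−a)/2 · [f(-2) + f(-1)] = 0.5·[(-26) + (-9)] = -17.5.

-17.5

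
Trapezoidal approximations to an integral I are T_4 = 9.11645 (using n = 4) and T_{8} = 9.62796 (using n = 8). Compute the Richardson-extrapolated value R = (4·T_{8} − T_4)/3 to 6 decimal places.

9.798463

R = (4·T_{8} − T_4) / 3 = (4·9.62796 − 9.11645)/3 = (29.39539)/3 = 9.798463.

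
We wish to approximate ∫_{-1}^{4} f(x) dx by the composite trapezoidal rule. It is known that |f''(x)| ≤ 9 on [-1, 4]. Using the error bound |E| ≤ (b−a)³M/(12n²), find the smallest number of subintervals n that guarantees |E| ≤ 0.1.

31

Need 1125/(12n²) ≤ 0.1.
n² ≥ 1125/(12·0.1) = 937.5 ⇒ n ≥ 30.6186, so the smallest n is 31.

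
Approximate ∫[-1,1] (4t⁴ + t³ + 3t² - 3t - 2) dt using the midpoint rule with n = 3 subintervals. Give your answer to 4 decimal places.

-1.1687

h = (1 − (-1))/3 = 0.666667.
Midpoints m₁,…,m₃ = -0.666667, 0, 0.666667.
f(m₁)=1.827160, f(m₂)=-2, f(m₃)=-1.580247.
h·[f(m₁) + f(m₂) + f(m₃)] = 0.666667·(-1.753086) = -1.1687.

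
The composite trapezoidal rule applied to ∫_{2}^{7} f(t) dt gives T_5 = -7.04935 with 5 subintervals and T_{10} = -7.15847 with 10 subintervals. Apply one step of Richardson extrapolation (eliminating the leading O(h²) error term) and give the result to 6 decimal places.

R = (4·T_{10} − T_5) / 3 = (4·(-7.15847) − (-7.04935))/3 = (-21.58453)/3 = -7.194843.

-7.194843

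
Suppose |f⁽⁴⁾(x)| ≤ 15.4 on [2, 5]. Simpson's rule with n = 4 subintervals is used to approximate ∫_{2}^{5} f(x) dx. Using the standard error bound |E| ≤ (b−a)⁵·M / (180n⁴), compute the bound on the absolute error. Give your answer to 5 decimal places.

|E| ≤ (3)⁵·15.4 / (180·4⁴) = 3742.2/46080 = 0.08121.

0.08121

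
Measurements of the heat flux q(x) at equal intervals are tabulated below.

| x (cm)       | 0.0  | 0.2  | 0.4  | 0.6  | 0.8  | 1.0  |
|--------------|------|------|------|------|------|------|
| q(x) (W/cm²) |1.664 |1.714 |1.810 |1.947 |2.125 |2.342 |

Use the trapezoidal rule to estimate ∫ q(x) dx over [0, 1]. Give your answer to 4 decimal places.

h = 0.2, n = 5.
(h/2)·[y₀ + 2y₁ + 2y₂ + 2y₃ + 2y₄ + y₅] = 0.1·(19.198) = 1.9198.

1.9198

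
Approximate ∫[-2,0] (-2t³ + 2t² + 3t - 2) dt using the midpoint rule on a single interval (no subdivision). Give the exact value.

-2

M = (b−a)·f(-1) = 2·(-1) = -2.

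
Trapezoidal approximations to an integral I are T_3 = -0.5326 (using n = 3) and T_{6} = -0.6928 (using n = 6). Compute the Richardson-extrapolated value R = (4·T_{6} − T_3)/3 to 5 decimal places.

-0.74620

R = (4·T_{6} − T_3) / 3 = (4·(-0.6928) − (-0.5326))/3 = (-2.2386)/3 = -0.74620.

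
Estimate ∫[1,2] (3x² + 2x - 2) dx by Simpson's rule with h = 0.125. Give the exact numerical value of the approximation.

8

h = (2 − 1)/8 = 0.125.
Nodes x₀,…,x₈ = 1, 1.125, 1.25, 1.375, 1.5, 1.625, 1.75, 1.875, 2.
f(x) = 3x² + 2x - 2: f₀=3, f₁=4.046875, f₂=5.1875, f₃=6.421875, f₄=7.75, f₅=9.171875, f₆=10.6875, f₇=12.296875, f₈=14.
(h/3)·[f₀ + 4f₁ + 2f₂ + 4f₃ + 2f₄ + 4f₅ + 2f₆ + 4f₇ + f₈] = 0.041667·(192) = 8.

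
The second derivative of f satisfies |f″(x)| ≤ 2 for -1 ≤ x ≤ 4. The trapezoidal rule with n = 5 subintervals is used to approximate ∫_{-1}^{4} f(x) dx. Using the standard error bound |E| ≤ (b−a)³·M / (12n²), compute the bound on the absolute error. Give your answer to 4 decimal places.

|E| ≤ (5)³·2 / (12·5²) = 250/300 = 0.8333.

0.8333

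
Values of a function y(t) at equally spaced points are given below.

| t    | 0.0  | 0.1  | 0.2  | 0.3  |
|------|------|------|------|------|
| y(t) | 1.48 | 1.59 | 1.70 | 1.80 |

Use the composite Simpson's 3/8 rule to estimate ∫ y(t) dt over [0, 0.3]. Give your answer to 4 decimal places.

h = 0.1, n = 3.
(3h/8)·[y₀ + 3y₁ + 3y₂ + y₃] = 0.0375·(13.15) = 0.4931.

0.4931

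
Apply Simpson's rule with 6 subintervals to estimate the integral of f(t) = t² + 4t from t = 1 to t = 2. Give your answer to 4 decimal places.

8.3333

h = (2 − 1)/6 = 0.166667.
Nodes t₀,…,t₆ = 1, 1.166667, 1.333333, 1.5, 1.666667, 1.833333, 2.
f(t) = t² + 4t: f₀=5, f₁=6.027778, f₂=7.111111, f₃=8.25, f₄=9.444444, f₅=10.694444, f₆=12.
(h/3)·[f₀ + 4f₁ + 2f₂ + 4f₃ + 2f₄ + 4f₅ + f₆] = 0.055556·(150) = 8.3333.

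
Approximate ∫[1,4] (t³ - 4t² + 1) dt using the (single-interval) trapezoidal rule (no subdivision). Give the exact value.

-1.5

T = (b−a)/2 · [f(1) + f(4)] = 1.5·[(-2) + 1] = -1.5.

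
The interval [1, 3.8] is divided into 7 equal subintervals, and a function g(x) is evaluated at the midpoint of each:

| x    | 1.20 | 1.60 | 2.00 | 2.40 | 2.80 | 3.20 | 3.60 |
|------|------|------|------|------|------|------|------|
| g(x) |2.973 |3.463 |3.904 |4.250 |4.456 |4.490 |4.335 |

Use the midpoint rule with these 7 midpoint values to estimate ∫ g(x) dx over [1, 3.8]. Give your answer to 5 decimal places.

11.14840

h = 0.4, n = 7.
h·[y(m₁) + y(m₂) + y(m₃) + y(m₄) + y(m₅) + y(m₆) + y(m₇)] = 0.4·(27.871) = 11.14840.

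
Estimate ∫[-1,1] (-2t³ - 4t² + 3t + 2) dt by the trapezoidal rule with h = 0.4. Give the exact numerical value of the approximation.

h = (1 − (-1))/5 = 0.4.
Nodes t₀,…,t₅ = -1, -0.6, -0.2, 0.2, 0.6, 1.
f(t) = -2t³ - 4t² + 3t + 2: f₀=-3, f₁=-0.808, f₂=1.256, f₃=2.424, f₄=1.928, f₅=-1.
(h/2)·[f₀ + 2f₁ + 2f₂ + 2f₃ + 2f₄ + f₅] = 0.2·(5.6) = 1.12.

1.12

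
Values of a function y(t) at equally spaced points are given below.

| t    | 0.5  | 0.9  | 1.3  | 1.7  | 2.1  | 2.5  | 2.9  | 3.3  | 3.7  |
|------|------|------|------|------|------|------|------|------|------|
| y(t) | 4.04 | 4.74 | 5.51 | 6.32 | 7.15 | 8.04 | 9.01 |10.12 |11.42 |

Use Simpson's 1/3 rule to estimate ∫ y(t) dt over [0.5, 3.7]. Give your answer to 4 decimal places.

23.4240

h = 0.4, n = 8.
(h/3)·[y₀ + 4y₁ + 2y₂ + 4y₃ + 2y₄ + 4y₅ + 2y₆ + 4y₇ + y₈] = 0.133333·(175.68) = 23.4240.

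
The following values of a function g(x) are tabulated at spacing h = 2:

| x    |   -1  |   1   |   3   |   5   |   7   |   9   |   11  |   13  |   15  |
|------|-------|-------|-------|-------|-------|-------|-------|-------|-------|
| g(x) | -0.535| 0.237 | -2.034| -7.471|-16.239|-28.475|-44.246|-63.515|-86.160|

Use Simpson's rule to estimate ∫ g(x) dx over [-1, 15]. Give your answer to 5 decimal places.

h = 2, n = 8.
(h/3)·[y₀ + 4y₁ + 2y₂ + 4y₃ + 2y₄ + 4y₅ + 2y₆ + 4y₇ + y₈] = 0.666667·(-608.629) = -405.75267.

-405.75267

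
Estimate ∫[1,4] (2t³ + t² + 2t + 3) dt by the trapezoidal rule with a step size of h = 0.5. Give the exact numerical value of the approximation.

h = (4 − 1)/6 = 0.5.
Nodes t₀,…,t₆ = 1, 1.5, 2, 2.5, 3, 3.5, 4.
f(t) = 2t³ + t² + 2t + 3: f₀=8, f₁=15, f₂=27, f₃=45.5, f₄=72, f₅=108, f₆=155.
(h/2)·[f₀ + 2f₁ + 2f₂ + 2f₃ + 2f₄ + 2f₅ + f₆] = 0.25·(698) = 174.5.

174.5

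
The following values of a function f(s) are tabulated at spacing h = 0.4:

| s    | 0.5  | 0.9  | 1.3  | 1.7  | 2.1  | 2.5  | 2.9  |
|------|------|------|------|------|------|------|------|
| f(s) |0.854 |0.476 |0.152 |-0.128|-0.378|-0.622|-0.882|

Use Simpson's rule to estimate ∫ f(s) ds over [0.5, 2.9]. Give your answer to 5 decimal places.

h = 0.4, n = 6.
(h/3)·[y₀ + 4y₁ + 2y₂ + 4y₃ + 2y₄ + 4y₅ + y₆] = 0.133333·(-1.576) = -0.21013.

-0.21013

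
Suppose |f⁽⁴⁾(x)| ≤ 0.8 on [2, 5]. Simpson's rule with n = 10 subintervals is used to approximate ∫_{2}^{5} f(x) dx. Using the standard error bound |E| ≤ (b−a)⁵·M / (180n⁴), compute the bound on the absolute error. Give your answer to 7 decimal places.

0.0001080

|E| ≤ (3)⁵·0.8 / (180·10⁴) = 194.4/1800000 = 0.0001080.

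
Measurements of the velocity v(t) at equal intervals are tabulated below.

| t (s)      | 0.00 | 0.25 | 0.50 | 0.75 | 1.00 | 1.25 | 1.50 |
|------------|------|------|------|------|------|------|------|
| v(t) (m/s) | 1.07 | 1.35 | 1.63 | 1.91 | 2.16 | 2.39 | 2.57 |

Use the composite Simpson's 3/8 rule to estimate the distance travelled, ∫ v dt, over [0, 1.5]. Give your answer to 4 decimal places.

2.8172

h = 0.25, n = 6.
(3h/8)·[y₀ + 3y₁ + 3y₂ + 2y₃ + 3y₄ + 3y₅ + y₆] = 0.09375·(30.05) = 2.8172.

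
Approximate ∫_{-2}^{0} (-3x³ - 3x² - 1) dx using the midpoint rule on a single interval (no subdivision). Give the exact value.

-2

M = (b−a)·f(-1) = 2·(-1) = -2.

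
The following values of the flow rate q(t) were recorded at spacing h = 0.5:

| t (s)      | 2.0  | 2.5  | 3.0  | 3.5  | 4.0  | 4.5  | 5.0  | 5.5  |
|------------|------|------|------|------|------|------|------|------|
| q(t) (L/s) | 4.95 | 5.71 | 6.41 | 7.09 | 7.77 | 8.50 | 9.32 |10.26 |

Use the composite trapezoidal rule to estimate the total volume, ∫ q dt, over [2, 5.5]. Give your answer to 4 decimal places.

26.2025

h = 0.5, n = 7.
(h/2)·[y₀ + 2y₁ + 2y₂ + 2y₃ + 2y₄ + 2y₅ + 2y₆ + y₇] = 0.25·(104.81) = 26.2025.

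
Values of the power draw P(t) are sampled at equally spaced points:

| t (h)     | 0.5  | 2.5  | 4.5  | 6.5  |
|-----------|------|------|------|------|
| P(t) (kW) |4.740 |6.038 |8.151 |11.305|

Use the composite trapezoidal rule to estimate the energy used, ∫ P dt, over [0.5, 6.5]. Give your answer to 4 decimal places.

44.4230

h = 2, n = 3.
(h/2)·[y₀ + 2y₁ + 2y₂ + y₃] = 1·(44.423) = 44.4230.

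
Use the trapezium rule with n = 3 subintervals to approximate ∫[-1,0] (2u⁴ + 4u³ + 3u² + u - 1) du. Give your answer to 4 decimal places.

-1.0823

h = (0 − (-1))/3 = 0.333333.
Nodes u₀,…,u₃ = -1, -0.666667, -0.333333, 0.
f(u) = 2u⁴ + 4u³ + 3u² + u - 1: f₀=-1, f₁=-1.123457, f₂=-1.123457, f₃=-1.
(h/2)·[f₀ + 2f₁ + 2f₂ + f₃] = 0.166667·(-6.493827) = -1.0823.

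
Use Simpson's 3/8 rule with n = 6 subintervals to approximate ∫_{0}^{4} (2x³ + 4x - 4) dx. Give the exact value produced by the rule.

h = (4 − 0)/6 = 0.666667.
Nodes x₀,…,x₆ = 0, 0.666667, 1.333333, 2, 2.666667, 3.333333, 4.
f(x) = 2x³ + 4x - 4: f₀=-4, f₁=-0.740741, f₂=6.074074, f₃=20, f₄=44.592593, f₅=83.407407, f₆=140.
(3h/8)·[f₀ + 3f₁ + 3f₂ + 2f₃ + 3f₄ + 3f₅ + f₆] = 0.25·(576) = 144.

144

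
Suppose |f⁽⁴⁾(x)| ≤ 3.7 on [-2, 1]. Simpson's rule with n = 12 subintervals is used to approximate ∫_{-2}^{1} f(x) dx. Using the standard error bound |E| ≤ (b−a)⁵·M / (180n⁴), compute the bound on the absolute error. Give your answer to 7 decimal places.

|E| ≤ (3)⁵·3.7 / (180·12⁴) = 899.1/3732480 = 0.0002409.

0.0002409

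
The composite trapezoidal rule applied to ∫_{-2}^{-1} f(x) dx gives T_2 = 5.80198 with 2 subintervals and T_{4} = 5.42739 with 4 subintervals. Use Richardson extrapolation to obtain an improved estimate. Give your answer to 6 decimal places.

R = (4·T_{4} − T_2) / 3 = (4·5.42739 − 5.80198)/3 = (15.90758)/3 = 5.302527.

5.302527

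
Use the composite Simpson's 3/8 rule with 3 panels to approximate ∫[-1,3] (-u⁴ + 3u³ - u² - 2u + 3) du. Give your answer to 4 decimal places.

2.0741

h = (3 − (-1))/3 = 1.333333.
Nodes u₀,…,u₃ = -1, 0.333333, 1.666667, 3.
f(u) = -u⁴ + 3u³ - u² - 2u + 3: f₀=0, f₁=2.320988, f₂=3.061728, f₃=-12.
(3h/8)·[f₀ + 3f₁ + 3f₂ + f₃] = 0.5·(4.148148) = 2.0741.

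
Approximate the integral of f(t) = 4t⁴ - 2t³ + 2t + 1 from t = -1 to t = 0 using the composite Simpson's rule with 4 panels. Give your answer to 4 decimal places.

1.3021

h = (0 − (-1))/4 = 0.25.
Nodes t₀,…,t₄ = -1, -0.75, -0.5, -0.25, 0.
f(t) = 4t⁴ - 2t³ + 2t + 1: f₀=5, f₁=1.609375, f₂=0.5, f₃=0.546875, f₄=1.
(h/3)·[f₀ + 4f₁ + 2f₂ + 4f₃ + f₄] = 0.083333·(15.625) = 1.3021.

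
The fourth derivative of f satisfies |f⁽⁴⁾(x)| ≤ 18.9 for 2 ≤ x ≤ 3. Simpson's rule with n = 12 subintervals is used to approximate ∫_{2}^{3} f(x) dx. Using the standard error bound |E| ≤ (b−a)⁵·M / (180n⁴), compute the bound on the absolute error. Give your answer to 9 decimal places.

0.000005064

|E| ≤ (1)⁵·18.9 / (180·12⁴) = 18.9/3732480 = 0.000005064.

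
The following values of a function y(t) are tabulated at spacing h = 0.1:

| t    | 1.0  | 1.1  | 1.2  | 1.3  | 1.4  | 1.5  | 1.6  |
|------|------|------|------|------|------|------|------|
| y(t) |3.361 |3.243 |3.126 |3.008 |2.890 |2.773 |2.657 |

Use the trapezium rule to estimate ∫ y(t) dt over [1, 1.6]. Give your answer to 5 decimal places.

h = 0.1, n = 6.
(h/2)·[y₀ + 2y₁ + 2y₂ + 2y₃ + 2y₄ + 2y₅ + y₆] = 0.05·(36.098) = 1.80490.

1.80490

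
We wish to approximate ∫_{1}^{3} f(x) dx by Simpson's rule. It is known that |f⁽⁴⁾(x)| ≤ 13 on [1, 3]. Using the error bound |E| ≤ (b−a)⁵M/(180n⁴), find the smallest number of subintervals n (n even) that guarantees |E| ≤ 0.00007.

Need 416/(180n⁴) ≤ 0.00007.
n⁴ ≥ 416/(180·0.00007) = 33015.9 ⇒ n ≥ 13.4797, so the smallest even n is 14. (n must be even for Simpson's rule.)

14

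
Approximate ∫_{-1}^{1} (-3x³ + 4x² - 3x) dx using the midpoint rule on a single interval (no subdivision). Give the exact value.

M = (b−a)·f(0) = 2·(0) = 0.

0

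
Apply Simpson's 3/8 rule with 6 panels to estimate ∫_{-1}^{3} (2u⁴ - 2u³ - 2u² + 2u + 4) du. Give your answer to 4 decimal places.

63.4074

h = (3 − (-1))/6 = 0.666667.
Nodes u₀,…,u₆ = -1, -0.333333, 0.333333, 1, 1.666667, 2.333333, 3.
f(u) = 2u⁴ - 2u³ - 2u² + 2u + 4: f₀=4, f₁=3.209877, f₂=4.395062, f₃=4, f₄=7.950617, f₅=31.654321, f₆=100.
(3h/8)·[f₀ + 3f₁ + 3f₂ + 2f₃ + 3f₄ + 3f₅ + f₆] = 0.25·(253.629630) = 63.4074.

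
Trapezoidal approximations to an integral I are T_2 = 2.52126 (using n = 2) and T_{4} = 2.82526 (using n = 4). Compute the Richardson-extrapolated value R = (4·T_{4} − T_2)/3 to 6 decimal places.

2.926593

R = (4·T_{4} − T_2) / 3 = (4·2.82526 − 2.52126)/3 = (8.77978)/3 = 2.926593.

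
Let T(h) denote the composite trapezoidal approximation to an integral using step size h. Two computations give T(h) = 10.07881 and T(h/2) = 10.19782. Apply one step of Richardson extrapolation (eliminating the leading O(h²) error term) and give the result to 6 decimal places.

10.237490

R = (4·T(h/2) − T(h)) / 3 = (4·10.19782 − 10.07881)/3 = (30.71247)/3 = 10.237490.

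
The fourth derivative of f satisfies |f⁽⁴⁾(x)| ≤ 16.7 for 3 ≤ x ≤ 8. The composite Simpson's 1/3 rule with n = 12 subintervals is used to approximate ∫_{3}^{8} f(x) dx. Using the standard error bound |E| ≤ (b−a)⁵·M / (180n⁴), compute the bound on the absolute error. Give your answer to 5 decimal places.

|E| ≤ (5)⁵·16.7 / (180·12⁴) = 52187.5/3732480 = 0.01398.

0.01398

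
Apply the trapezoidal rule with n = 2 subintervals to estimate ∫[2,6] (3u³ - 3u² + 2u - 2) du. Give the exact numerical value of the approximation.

h = (6 − 2)/2 = 2.
Nodes u₀,…,u₂ = 2, 4, 6.
f(u) = 3u³ - 3u² + 2u - 2: f₀=14, f₁=150, f₂=550.
(h/2)·[f₀ + 2f₁ + f₂] = 1·(864) = 864.

864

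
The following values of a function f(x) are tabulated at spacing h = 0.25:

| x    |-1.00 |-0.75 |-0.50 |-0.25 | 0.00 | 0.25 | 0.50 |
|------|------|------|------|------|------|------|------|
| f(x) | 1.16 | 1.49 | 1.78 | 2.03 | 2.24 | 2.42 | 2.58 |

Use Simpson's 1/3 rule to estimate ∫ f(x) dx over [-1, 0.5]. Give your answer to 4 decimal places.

2.9617

h = 0.25, n = 6.
(h/3)·[y₀ + 4y₁ + 2y₂ + 4y₃ + 2y₄ + 4y₅ + y₆] = 0.083333·(35.54) = 2.9617.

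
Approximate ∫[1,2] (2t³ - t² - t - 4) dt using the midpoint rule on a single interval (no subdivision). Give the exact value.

-1

M = (b−a)·f(1.5) = 1·(-1) = -1.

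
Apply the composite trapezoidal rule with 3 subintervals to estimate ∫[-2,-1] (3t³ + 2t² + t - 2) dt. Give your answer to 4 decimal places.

-10.2963

h = (-1 − (-2))/3 = 0.333333.
Nodes t₀,…,t₃ = -2, -1.666667, -1.333333, -1.
f(t) = 3t³ + 2t² + t - 2: f₀=-20, f₁=-12, f₂=-6.888889, f₃=-4.
(h/2)·[f₀ + 2f₁ + 2f₂ + f₃] = 0.166667·(-61.777778) = -10.2963.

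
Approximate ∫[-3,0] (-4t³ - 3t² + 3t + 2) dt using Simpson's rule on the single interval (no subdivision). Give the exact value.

46.5

S = (b−a)/6 · [f(-3) + 4f(-1.5) + f(0)] = 0.5·[74 + 4·4.25 + 2] = 46.5.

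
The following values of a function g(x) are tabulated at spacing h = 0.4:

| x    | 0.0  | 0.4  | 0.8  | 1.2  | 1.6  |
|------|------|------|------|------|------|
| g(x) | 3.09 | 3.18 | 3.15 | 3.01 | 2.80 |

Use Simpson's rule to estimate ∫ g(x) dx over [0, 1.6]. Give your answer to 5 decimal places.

h = 0.4, n = 4.
(h/3)·[y₀ + 4y₁ + 2y₂ + 4y₃ + y₄] = 0.133333·(36.95) = 4.92667.

4.92667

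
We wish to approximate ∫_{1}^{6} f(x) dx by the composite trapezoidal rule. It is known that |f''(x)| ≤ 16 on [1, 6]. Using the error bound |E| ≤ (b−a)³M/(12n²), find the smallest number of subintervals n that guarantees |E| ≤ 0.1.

Need 2000/(12n²) ≤ 0.1.
n² ≥ 2000/(12·0.1) = 1666.67 ⇒ n ≥ 40.8248, so the smallest n is 41.

41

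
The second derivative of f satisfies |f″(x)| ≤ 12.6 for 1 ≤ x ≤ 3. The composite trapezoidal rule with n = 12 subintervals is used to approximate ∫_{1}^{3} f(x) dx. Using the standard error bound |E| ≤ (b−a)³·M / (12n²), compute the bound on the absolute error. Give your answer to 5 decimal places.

|E| ≤ (2)³·12.6 / (12·12²) = 100.8/1728 = 0.05833.

0.05833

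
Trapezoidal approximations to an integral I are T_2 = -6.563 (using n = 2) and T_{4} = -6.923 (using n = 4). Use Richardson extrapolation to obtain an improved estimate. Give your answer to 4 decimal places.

-7.0430

R = (4·T_{4} − T_2) / 3 = (4·(-6.923) − (-6.563))/3 = (-21.129)/3 = -7.0430.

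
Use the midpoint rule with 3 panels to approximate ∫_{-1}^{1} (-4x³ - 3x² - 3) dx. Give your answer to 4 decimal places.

h = (1 − (-1))/3 = 0.666667.
Midpoints m₁,…,m₃ = -0.666667, 0, 0.666667.
f(m₁)=-3.148148, f(m₂)=-3, f(m₃)=-5.518519.
h·[f(m₁) + f(m₂) + f(m₃)] = 0.666667·(-11.666667) = -7.7778.

-7.7778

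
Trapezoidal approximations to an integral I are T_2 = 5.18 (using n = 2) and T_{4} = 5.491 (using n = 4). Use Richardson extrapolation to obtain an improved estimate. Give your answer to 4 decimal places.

5.5947

R = (4·T_{4} − T_2) / 3 = (4·5.491 − 5.18)/3 = (16.784)/3 = 5.5947.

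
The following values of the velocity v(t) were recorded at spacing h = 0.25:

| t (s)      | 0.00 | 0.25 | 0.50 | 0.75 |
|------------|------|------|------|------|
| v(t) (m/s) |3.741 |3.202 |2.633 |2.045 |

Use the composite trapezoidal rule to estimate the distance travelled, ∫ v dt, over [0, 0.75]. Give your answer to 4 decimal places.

2.1820

h = 0.25, n = 3.
(h/2)·[y₀ + 2y₁ + 2y₂ + y₃] = 0.125·(17.456) = 2.1820.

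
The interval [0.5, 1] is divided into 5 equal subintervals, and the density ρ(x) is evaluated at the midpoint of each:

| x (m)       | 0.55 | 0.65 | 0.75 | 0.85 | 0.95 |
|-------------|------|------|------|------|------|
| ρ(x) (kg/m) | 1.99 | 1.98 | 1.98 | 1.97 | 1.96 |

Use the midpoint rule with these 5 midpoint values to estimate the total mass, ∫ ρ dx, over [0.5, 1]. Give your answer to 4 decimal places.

h = 0.1, n = 5.
h·[y(m₁) + y(m₂) + y(m₃) + y(m₄) + y(m₅)] = 0.1·(9.88) = 0.9880.

0.9880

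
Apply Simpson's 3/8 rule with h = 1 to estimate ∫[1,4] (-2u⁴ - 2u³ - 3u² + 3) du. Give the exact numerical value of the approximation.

-592.5

h = (4 − 1)/3 = 1.
Nodes u₀,…,u₃ = 1, 2, 3, 4.
f(u) = -2u⁴ - 2u³ - 3u² + 3: f₀=-4, f₁=-57, f₂=-240, f₃=-685.
(3h/8)·[f₀ + 3f₁ + 3f₂ + f₃] = 0.375·(-1580) = -592.5.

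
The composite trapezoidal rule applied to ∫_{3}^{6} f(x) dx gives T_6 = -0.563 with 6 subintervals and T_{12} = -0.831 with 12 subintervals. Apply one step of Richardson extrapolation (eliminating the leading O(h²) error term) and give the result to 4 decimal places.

-0.9203

R = (4·T_{12} − T_6) / 3 = (4·(-0.831) − (-0.563))/3 = (-2.761)/3 = -0.9203.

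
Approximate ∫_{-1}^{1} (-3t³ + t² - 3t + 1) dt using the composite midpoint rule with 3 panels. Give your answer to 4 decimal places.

2.5926

h = (1 − (-1))/3 = 0.666667.
Midpoints m₁,…,m₃ = -0.666667, 0, 0.666667.
f(m₁)=4.333333, f(m₂)=1, f(m₃)=-1.444444.
h·[f(m₁) + f(m₂) + f(m₃)] = 0.666667·(3.888889) = 2.5926.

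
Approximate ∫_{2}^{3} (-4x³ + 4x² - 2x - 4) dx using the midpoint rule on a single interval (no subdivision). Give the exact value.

-46.5

M = (b−a)·f(2.5) = 1·(-46.5) = -46.5.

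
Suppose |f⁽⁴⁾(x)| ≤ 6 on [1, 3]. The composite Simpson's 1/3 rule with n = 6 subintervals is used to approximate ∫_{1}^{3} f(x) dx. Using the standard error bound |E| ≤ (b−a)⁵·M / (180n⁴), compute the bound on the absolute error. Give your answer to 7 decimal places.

|E| ≤ (2)⁵·6 / (180·6⁴) = 192/233280 = 0.0008230.

0.0008230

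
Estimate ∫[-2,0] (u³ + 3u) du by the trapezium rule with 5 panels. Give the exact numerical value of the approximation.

h = (0 − (-2))/5 = 0.4.
Nodes u₀,…,u₅ = -2, -1.6, -1.2, -0.8, -0.4, 0.
f(u) = u³ + 3u: f₀=-14, f₁=-8.896, f₂=-5.328, f₃=-2.912, f₄=-1.264, f₅=0.
(h/2)·[f₀ + 2f₁ + 2f₂ + 2f₃ + 2f₄ + f₅] = 0.2·(-50.8) = -10.16.

-10.16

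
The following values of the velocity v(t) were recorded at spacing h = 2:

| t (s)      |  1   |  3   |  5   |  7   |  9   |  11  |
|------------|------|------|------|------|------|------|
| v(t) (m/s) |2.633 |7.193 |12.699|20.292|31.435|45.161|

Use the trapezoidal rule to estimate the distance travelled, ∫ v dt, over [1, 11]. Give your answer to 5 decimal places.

191.03200

h = 2, n = 5.
(h/2)·[y₀ + 2y₁ + 2y₂ + 2y₃ + 2y₄ + y₅] = 1·(191.032) = 191.03200.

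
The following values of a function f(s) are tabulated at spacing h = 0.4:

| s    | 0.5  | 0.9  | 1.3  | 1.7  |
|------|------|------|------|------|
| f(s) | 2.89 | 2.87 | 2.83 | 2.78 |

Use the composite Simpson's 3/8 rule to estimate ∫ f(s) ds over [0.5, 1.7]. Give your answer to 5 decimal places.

3.41550

h = 0.4, n = 3.
(3h/8)·[y₀ + 3y₁ + 3y₂ + y₃] = 0.15·(22.77) = 3.41550.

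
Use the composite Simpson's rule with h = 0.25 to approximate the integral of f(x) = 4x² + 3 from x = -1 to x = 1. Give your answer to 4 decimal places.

8.6667

h = (1 − (-1))/8 = 0.25.
Nodes x₀,…,x₈ = -1, -0.75, -0.5, -0.25, 0, 0.25, 0.5, 0.75, 1.
f(x) = 4x² + 3: f₀=7, f₁=5.25, f₂=4, f₃=3.25, f₄=3, f₅=3.25, f₆=4, f₇=5.25, f₈=7.
(h/3)·[f₀ + 4f₁ + 2f₂ + 4f₃ + 2f₄ + 4f₅ + 2f₆ + 4f₇ + f₈] = 0.083333·(104) = 8.6667.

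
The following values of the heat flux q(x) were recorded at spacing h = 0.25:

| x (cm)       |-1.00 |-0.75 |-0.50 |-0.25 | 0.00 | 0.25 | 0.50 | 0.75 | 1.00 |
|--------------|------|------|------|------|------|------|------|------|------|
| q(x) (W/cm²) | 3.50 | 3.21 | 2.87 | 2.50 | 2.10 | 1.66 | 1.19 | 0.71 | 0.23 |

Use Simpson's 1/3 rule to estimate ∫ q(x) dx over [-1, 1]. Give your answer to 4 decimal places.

4.0308

h = 0.25, n = 8.
(h/3)·[y₀ + 4y₁ + 2y₂ + 4y₃ + 2y₄ + 4y₅ + 2y₆ + 4y₇ + y₈] = 0.083333·(48.37) = 4.0308.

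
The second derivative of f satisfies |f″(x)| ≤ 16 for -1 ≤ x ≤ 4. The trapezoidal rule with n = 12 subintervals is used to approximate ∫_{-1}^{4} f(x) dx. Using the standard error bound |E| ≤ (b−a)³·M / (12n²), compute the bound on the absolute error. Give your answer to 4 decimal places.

|E| ≤ (5)³·16 / (12·12²) = 2000/1728 = 1.1574.

1.1574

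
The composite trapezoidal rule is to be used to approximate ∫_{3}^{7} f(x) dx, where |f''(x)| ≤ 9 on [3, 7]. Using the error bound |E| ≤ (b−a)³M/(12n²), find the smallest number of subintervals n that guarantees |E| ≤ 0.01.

70

Need 576/(12n²) ≤ 0.01.
n² ≥ 576/(12·0.01) = 4800 ⇒ n ≥ 69.2820, so the smallest n is 70.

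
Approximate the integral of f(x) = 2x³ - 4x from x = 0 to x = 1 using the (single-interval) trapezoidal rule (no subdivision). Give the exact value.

T = (b−a)/2 · [f(0) + f(1)] = 0.5·[0 + (-2)] = -1.

-1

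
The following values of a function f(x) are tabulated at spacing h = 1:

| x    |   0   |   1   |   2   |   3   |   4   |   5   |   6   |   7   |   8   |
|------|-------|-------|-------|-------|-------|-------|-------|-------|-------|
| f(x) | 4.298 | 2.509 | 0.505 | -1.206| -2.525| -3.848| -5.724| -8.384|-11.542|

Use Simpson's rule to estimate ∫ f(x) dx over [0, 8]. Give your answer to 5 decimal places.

-22.14933

h = 1, n = 8.
(h/3)·[y₀ + 4y₁ + 2y₂ + 4y₃ + 2y₄ + 4y₅ + 2y₆ + 4y₇ + y₈] = 0.333333·(-66.448) = -22.14933.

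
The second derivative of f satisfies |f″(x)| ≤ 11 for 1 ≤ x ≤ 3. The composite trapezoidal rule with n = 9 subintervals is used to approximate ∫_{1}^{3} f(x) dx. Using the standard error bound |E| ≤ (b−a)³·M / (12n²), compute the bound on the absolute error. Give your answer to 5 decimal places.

|E| ≤ (2)³·11 / (12·9²) = 88/972 = 0.09053.

0.09053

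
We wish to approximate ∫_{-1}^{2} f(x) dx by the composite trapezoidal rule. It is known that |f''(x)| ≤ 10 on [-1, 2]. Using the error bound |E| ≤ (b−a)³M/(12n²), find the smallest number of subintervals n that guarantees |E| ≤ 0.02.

Need 270/(12n²) ≤ 0.02.
n² ≥ 270/(12·0.02) = 1125 ⇒ n ≥ 33.5410, so the smallest n is 34.

34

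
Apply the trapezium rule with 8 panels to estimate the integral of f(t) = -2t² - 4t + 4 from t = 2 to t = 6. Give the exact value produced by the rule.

h = (6 − 2)/8 = 0.5.
Nodes t₀,…,t₈ = 2, 2.5, 3, 3.5, 4, 4.5, 5, 5.5, 6.
f(t) = -2t² - 4t + 4: f₀=-12, f₁=-18.5, f₂=-26, f₃=-34.5, f₄=-44, f₅=-54.5, f₆=-66, f₇=-78.5, f₈=-92.
(h/2)·[f₀ + 2f₁ + 2f₂ + 2f₃ + 2f₄ + 2f₅ + 2f₆ + 2f₇ + f₈] = 0.25·(-748) = -187.

-187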